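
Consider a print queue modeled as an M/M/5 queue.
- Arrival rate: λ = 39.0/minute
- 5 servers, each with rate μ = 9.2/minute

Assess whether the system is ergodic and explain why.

Stability requires ρ = λ/(cμ) < 1
ρ = 39.0/(5 × 9.2) = 39.0/46.00 = 0.8478
Since 0.8478 < 1, the system is STABLE.
The servers are busy 84.78% of the time.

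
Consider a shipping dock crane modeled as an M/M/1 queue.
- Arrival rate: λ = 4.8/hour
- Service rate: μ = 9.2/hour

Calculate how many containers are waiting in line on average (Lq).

ρ = λ/μ = 4.8/9.2 = 0.5217
For M/M/1: Lq = λ²/(μ(μ-λ))
Lq = 23.04/(9.2 × 4.40)
Lq = 0.5692 containers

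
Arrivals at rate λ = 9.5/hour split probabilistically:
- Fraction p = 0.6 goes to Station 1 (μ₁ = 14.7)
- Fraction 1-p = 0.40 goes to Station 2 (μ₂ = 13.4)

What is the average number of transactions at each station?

Effective rates: λ₁ = 9.5×0.6 = 5.7, λ₂ = 9.5×0.40 = 3.8
Station 1: ρ₁ = 5.7/14.7 = 0.38776, L₁ = ρ₁/(1-ρ₁) = 0.38776/(1-0.38776) = 0.6333
Station 2: ρ₂ = 3.8/13.4 = 0.28358, L₂ = ρ₂/(1-ρ₂) = 0.28358/(1-0.28358) = 0.3958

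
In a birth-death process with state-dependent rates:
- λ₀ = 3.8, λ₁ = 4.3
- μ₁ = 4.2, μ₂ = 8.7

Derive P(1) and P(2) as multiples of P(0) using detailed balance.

Balance equations:
State 0: λ₀P₀ = μ₁P₁ → P₁ = (λ₀/μ₁)P₀ = (3.8/4.2)P₀ = 0.9048P₀
State 1: P₂ = (λ₀λ₁)/(μ₁μ₂)P₀ = (3.8×4.3)/(4.2×8.7)P₀ = 0.4472P₀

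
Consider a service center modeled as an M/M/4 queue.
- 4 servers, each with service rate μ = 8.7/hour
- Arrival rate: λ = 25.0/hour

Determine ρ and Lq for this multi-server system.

Traffic intensity: ρ = λ/(cμ) = 25.0/(4×8.7) = 0.7184
Since ρ = 0.7184 < 1, system is stable.
Offered load a = λ/μ = cρ = 25.0/8.7 = 2.8736
P₀ = [ Σₙ₌₀^3 aⁿ/n! + a^4/(4!(1-ρ)) ]⁻¹
Σ = a^0/0! + a^1/1! + a^2/2! + a^3/3! = 1.00000 + 2.87356 + 4.12868 + 3.95468 = 11.9569
a^4/(4!(1-ρ)) = 68.1841/(24 × 0.281609) = 10.0885
P₀ = 1/(11.9569 + 10.0885) = 0.04536
Lq = P₀·a^4·ρ / (4!(1-ρ)²) = 0.04536 × 68.1841 × 0.7184 / (24 × 0.07930) = 1.1674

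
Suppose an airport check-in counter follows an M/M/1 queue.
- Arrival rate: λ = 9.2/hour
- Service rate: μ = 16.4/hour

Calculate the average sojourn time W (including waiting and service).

First, compute utilization: ρ = λ/μ = 9.2/16.4 = 0.5610
For M/M/1: W = 1/(μ-λ)
W = 1/(16.4-9.2) = 1/7.20
W = 0.1389 hours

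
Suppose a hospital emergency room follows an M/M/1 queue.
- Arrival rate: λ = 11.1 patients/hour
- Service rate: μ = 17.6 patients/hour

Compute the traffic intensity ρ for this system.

Server utilization: ρ = λ/μ
ρ = 11.1/17.6 = 0.6307
The server is busy 63.07% of the time.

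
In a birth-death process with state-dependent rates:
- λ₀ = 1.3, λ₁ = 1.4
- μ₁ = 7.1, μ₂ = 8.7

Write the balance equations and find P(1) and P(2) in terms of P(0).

Balance equations:
State 0: λ₀P₀ = μ₁P₁ → P₁ = (λ₀/μ₁)P₀ = (1.3/7.1)P₀ = 0.1831P₀
State 1: P₂ = (λ₀λ₁)/(μ₁μ₂)P₀ = (1.3×1.4)/(7.1×8.7)P₀ = 0.02946P₀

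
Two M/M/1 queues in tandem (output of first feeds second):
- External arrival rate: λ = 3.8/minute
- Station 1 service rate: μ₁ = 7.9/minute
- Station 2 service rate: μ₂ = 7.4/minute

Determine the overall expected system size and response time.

By Jackson's theorem, each station behaves as independent M/M/1.
Station 1: ρ₁ = 3.8/7.9 = 0.4810, L₁ = ρ₁/(1-ρ₁) = λ/(μ₁-λ) = 3.8/4.10 = 0.9268
Station 2: ρ₂ = 3.8/7.4 = 0.5135, L₂ = ρ₂/(1-ρ₂) = λ/(μ₂-λ) = 3.8/3.60 = 1.0556
Total: L = L₁ + L₂ = 0.9268 + 1.0556 = 1.9824
W = L/λ = 1.9824/3.8 = 0.5217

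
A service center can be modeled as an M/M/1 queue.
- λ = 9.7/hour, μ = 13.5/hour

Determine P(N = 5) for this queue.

ρ = λ/μ = 9.7/13.5 = 0.71852
P(n) = (1-ρ)ρⁿ
P(5) = (1-0.71852) × 0.71852^5
P(5) = 0.2815 × 0.1915
P(5) = 0.05391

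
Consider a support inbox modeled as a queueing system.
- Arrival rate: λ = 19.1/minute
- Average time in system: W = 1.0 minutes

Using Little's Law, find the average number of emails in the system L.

Little's Law: L = λW
L = 19.1 × 1.0 = 19.1000 emails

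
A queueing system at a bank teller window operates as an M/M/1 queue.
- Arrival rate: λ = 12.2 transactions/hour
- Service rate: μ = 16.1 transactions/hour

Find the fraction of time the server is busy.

Server utilization: ρ = λ/μ
ρ = 12.2/16.1 = 0.7578
The server is busy 75.78% of the time.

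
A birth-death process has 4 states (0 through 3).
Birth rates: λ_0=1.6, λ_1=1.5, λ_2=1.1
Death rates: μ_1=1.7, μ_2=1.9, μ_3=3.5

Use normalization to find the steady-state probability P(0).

Ratios P(n)/P(0) = (λ₀···λₙ₋₁)/(μ₁···μₙ):
P(1)/P(0) = (1.6)/(1.7) = 0.9412
P(2)/P(0) = (1.6×1.5)/(1.7×1.9) = 0.7430
P(3)/P(0) = (1.6×1.5×1.1)/(1.7×1.9×3.5) = 0.2335

Normalization: ∑ P(n) = 1
P(0) × (1.0000 + 0.9412 + 0.7430 + 0.2335) = 1
P(0) × 2.9177 = 1
P(0) = 1/2.9177 = 0.3427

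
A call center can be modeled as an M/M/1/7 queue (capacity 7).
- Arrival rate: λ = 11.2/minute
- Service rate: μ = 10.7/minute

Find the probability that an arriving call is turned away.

ρ = λ/μ = 11.2/10.7 = 1.04673
P₀ = (1-ρ)/(1-ρ^(K+1)) = (1-1.04673)/(1-1.04673^8) = -0.04673/-0.4410 = 0.1060
P_K = P₀×ρ^K = 0.1060 × 1.04673^7 = 0.1060 × 1.3767 = 0.1459
Blocking probability = 14.59%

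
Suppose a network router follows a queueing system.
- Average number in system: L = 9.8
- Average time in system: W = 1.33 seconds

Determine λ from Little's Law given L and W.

Little's Law: L = λW, so λ = L/W
λ = 9.8/1.33 = 7.3684 packets/second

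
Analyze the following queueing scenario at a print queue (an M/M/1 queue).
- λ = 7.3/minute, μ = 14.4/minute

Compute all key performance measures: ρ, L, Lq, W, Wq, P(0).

Step 1: ρ = λ/μ = 7.3/14.4 = 0.5069
Step 2: L = λ/(μ-λ) = 7.3/7.10 = 1.0282
Step 3: Lq = λ²/(μ(μ-λ)) = 53.29/(14.4×7.10) = 0.5212
Step 4: W = 1/(μ-λ) = 1/7.10 = 0.14085
Step 5: Wq = λ/(μ(μ-λ)) = 7.3/(14.4×7.10) = 0.07140
Step 6: P(0) = 1-ρ = 0.4931
Verify: L = λW = 7.3×0.14085 = 1.0282 ✔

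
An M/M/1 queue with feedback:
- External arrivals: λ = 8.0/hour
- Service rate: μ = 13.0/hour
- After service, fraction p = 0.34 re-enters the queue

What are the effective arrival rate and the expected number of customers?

Effective arrival rate: λ_eff = λ/(1-p) = 8.0/(1-0.34) = 8.0/0.66 = 12.12121
ρ = λ_eff/μ = 12.12121/13.0 = 0.932401
L = ρ/(1-ρ) = 0.932401/(1-0.932401) = 13.7931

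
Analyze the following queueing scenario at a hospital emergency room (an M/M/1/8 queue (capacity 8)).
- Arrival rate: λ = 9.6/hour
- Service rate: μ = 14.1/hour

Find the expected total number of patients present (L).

ρ = λ/μ = 9.6/14.1 = 0.68085
P₀ = (1-ρ)/(1-ρ^(K+1)) = (1-0.68085)/(1-0.68085^9) = 0.3192/0.9686 = 0.3295
P_K = P₀×ρ^K = 0.3295 × 0.68085^8 = 0.3295 × 0.04618 = 0.01522
L = ρ[1 - (K+1)ρ^K + Kρ^(K+1)] / [(1-ρ)(1-ρ^(K+1))]
L = 0.68085 × (1 - 9×0.046175 + 8×0.031439) / ((1 - 0.68085) × (1 - 0.031439)) = 1.8412 patients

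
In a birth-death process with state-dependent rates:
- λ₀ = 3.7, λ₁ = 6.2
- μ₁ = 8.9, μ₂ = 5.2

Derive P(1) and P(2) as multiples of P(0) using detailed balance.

Balance equations:
State 0: λ₀P₀ = μ₁P₁ → P₁ = (λ₀/μ₁)P₀ = (3.7/8.9)P₀ = 0.4157P₀
State 1: P₂ = (λ₀λ₁)/(μ₁μ₂)P₀ = (3.7×6.2)/(8.9×5.2)P₀ = 0.4957P₀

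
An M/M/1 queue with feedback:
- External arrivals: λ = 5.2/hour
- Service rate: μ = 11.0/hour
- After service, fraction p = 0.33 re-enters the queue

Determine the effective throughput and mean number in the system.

Effective arrival rate: λ_eff = λ/(1-p) = 5.2/(1-0.33) = 5.2/0.67 = 7.7612
ρ = λ_eff/μ = 7.7612/11.0 = 0.70556
L = ρ/(1-ρ) = 0.70556/(1-0.70556) = 2.3963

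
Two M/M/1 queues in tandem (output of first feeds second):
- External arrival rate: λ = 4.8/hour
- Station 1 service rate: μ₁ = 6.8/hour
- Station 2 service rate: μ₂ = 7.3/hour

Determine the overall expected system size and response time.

By Jackson's theorem, each station behaves as independent M/M/1.
Station 1: ρ₁ = 4.8/6.8 = 0.7059, L₁ = ρ₁/(1-ρ₁) = λ/(μ₁-λ) = 4.8/2.00 = 2.4000
Station 2: ρ₂ = 4.8/7.3 = 0.6575, L₂ = ρ₂/(1-ρ₂) = λ/(μ₂-λ) = 4.8/2.50 = 1.9200
Total: L = L₁ + L₂ = 2.4000 + 1.9200 = 4.3200
W = L/λ = 4.3200/4.8 = 0.9000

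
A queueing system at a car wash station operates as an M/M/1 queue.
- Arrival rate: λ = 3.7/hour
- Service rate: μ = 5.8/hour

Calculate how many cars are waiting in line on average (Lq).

ρ = λ/μ = 3.7/5.8 = 0.6379
For M/M/1: Lq = λ²/(μ(μ-λ))
Lq = 13.69/(5.8 × 2.10)
Lq = 1.1240 cars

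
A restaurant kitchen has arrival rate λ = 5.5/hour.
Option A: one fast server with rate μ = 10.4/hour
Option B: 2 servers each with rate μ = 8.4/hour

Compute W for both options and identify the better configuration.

Option A: single server μ = 10.4 (M/M/1)
  ρ_A = 5.5/10.4 = 0.5288
  W_A = 1/(μ-λ) = 1/(10.4-5.5) = 1/4.90 = 0.2041

Option B: 2 servers μ = 8.4 (M/M/2)
  ρ_B = λ/(cμ) = 5.5/(2×8.4) = 0.3274
  Offered load a = λ/μ = cρ = 5.5/8.4 = 0.6548
  P₀ = [ Σₙ₌₀^1 aⁿ/n! + a^2/(2!(1-ρ)) ]⁻¹
  Σ = a^0/0! + a^1/1! = 1.0000 + 0.6548 = 1.6548
  a^2/(2!(1-ρ)) = 0.4287/(2 × 0.6726) = 0.3187
  P₀ = 1/(1.6548 + 0.3187) = 0.5067
  Lq = P₀·a^2·ρ / (2!(1-ρ)²) = 0.5067 × 0.4287 × 0.3274 / (2 × 0.4524) = 0.07860
  Wq_B = Lq/λ = 0.07860/5.5 = 0.01429
  W_B = Wq_B + 1/μ = 0.01429 + 0.1190 = 0.1333

Since W_B = 0.1333 < W_A = 0.2041, Option B (multiple servers) has the shorter time in system.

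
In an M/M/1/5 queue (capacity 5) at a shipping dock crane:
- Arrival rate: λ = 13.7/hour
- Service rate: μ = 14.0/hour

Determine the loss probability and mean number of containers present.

ρ = λ/μ = 13.7/14.0 = 0.97857
P₀ = (1-ρ)/(1-ρ^(K+1)) = (1-0.97857)/(1-0.97857^6) = 0.02143/0.1219 = 0.1758
P_K = P₀×ρ^K = 0.17582 × 0.97857^5 = 0.17582 × 0.89735 = 0.1578
Blocking probability P_5 = 0.1578 (15.78%)
L = ρ[1 - (K+1)ρ^K + Kρ^(K+1)] / [(1-ρ)(1-ρ^(K+1))]
L = 0.97857 × (1 - 6×0.8973451 + 5×0.8781150) / ((1 - 0.97857) × (1 - 0.8781150)) = 2.4368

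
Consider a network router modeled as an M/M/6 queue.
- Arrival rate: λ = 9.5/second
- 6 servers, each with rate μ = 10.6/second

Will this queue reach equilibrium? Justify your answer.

Stability requires ρ = λ/(cμ) < 1
ρ = 9.5/(6 × 10.6) = 9.5/63.60 = 0.1494
Since 0.1494 < 1, the system is STABLE.
The servers are busy 14.94% of the time.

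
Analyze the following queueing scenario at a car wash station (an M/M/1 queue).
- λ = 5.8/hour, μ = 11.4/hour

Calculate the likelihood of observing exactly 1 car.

ρ = λ/μ = 5.8/11.4 = 0.5088
P(n) = (1-ρ)ρⁿ
P(1) = (1-0.5088) × 0.5088^1
P(1) = 0.4912 × 0.5088
P(1) = 0.2499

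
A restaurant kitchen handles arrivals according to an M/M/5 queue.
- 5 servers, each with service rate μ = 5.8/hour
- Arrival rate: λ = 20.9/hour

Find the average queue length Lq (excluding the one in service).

Traffic intensity: ρ = λ/(cμ) = 20.9/(5×5.8) = 0.7207
Since ρ = 0.7207 < 1, system is stable.
Offered load a = λ/μ = cρ = 20.9/5.8 = 3.6034
P₀ = [ Σₙ₌₀^4 aⁿ/n! + a^5/(5!(1-ρ)) ]⁻¹
Σ = a^0/0! + a^1/1! + a^2/2! + a^3/3! + a^4/4! = 1.0000 + 3.6034 + 6.4924 + 7.7984 + 7.0253 = 25.9195
a^5/(5!(1-ρ)) = 607.5632/(120 × 0.27931) = 18.1269
P₀ = 1/(25.9195 + 18.1269) = 0.02270
Lq = P₀·a^5·ρ / (5!(1-ρ)²) = 0.022703 × 607.5632 × 0.72069 / (120 × 0.078014) = 1.0619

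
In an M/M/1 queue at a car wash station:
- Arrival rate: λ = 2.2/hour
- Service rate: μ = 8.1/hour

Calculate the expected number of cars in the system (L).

ρ = λ/μ = 2.2/8.1 = 0.2716
For M/M/1: L = λ/(μ-λ)
L = 2.2/(8.1-2.2) = 2.2/5.90
L = 0.3729 cars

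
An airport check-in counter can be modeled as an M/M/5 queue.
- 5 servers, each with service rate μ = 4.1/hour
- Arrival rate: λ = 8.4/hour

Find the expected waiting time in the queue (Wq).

Traffic intensity: ρ = λ/(cμ) = 8.4/(5×4.1) = 0.4098
Since ρ = 0.4098 < 1, system is stable.
Offered load a = λ/μ = cρ = 8.4/4.1 = 2.0488
P₀ = [ Σₙ₌₀^4 aⁿ/n! + a^5/(5!(1-ρ)) ]⁻¹
Σ = a^0/0! + a^1/1! + a^2/2! + a^3/3! + a^4/4! = 1.0000 + 2.0488 + 2.0988 + 1.4333 + 0.7341 = 7.3150
a^5/(5!(1-ρ)) = 36.0975/(120 × 0.59024) = 0.5096
P₀ = 1/(7.3150 + 0.5096) = 0.1278
Lq = P₀·a^5·ρ / (5!(1-ρ)²) = 0.1278 × 36.0975 × 0.4098 / (120 × 0.3484) = 0.04522
Wq = Lq/λ = 0.04522/8.4 = 0.005383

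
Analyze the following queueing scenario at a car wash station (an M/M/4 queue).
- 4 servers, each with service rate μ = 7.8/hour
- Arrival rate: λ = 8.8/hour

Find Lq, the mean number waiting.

Traffic intensity: ρ = λ/(cμ) = 8.8/(4×7.8) = 0.2821
Since ρ = 0.2821 < 1, system is stable.
Offered load a = λ/μ = cρ = 8.8/7.8 = 1.1282
P₀ = [ Σₙ₌₀^3 aⁿ/n! + a^4/(4!(1-ρ)) ]⁻¹
Σ = a^0/0! + a^1/1! + a^2/2! + a^3/3! = 1.0000 + 1.1282 + 0.63642 + 0.23934 = 3.0040
a^4/(4!(1-ρ)) = 1.6201/(24 × 0.7179) = 0.09403
P₀ = 1/(3.0040 + 0.09403) = 0.3228
Lq = P₀·a^4·ρ / (4!(1-ρ)²) = 0.3228 × 1.6201 × 0.2821 / (24 × 0.5155) = 0.01192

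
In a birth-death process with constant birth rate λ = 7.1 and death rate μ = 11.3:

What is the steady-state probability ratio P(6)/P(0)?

For constant rates: P(n)/P(0) = (λ/μ)^n
P(6)/P(0) = (7.1/11.3)^6 = 0.62832^6 = 0.06153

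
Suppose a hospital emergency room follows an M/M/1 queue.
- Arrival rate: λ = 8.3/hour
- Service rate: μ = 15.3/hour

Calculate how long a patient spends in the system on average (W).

First, compute utilization: ρ = λ/μ = 8.3/15.3 = 0.5425
For M/M/1: W = 1/(μ-λ)
W = 1/(15.3-8.3) = 1/7.00
W = 0.1429 hours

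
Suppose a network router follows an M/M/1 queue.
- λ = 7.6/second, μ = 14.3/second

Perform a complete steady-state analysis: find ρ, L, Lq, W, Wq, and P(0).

Step 1: ρ = λ/μ = 7.6/14.3 = 0.5315
Step 2: L = λ/(μ-λ) = 7.6/6.70 = 1.1343
Step 3: Lq = λ²/(μ(μ-λ)) = 57.76/(14.3×6.70) = 0.6029
Step 4: W = 1/(μ-λ) = 1/6.70 = 0.14925
Step 5: Wq = λ/(μ(μ-λ)) = 7.6/(14.3×6.70) = 0.07932
Step 6: P(0) = 1-ρ = 0.4685
Verify: L = λW = 7.6×0.14925 = 1.1343 ✔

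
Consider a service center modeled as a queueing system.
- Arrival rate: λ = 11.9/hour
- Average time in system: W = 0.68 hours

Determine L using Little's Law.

Little's Law: L = λW
L = 11.9 × 0.68 = 8.0920 customers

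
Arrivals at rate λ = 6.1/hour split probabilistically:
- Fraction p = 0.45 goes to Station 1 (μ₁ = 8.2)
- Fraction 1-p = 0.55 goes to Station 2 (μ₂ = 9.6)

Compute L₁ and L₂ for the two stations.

Effective rates: λ₁ = 6.1×0.45 = 2.745, λ₂ = 6.1×0.55 = 3.355
Station 1: ρ₁ = 2.745/8.2 = 0.33476, L₁ = ρ₁/(1-ρ₁) = 0.33476/(1-0.33476) = 0.5032
Station 2: ρ₂ = 3.355/9.6 = 0.34948, L₂ = ρ₂/(1-ρ₂) = 0.34948/(1-0.34948) = 0.5372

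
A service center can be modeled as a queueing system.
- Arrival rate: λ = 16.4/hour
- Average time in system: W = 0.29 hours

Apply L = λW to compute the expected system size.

Little's Law: L = λW
L = 16.4 × 0.29 = 4.7560 customers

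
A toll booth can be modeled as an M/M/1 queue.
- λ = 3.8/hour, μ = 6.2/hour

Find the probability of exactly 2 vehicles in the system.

ρ = λ/μ = 3.8/6.2 = 0.6129
P(n) = (1-ρ)ρⁿ
P(2) = (1-0.6129) × 0.6129^2
P(2) = 0.3871 × 0.3756
P(2) = 0.1454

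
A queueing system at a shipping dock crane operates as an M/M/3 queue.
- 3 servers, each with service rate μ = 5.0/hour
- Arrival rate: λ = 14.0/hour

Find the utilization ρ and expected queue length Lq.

Traffic intensity: ρ = λ/(cμ) = 14.0/(3×5.0) = 0.9333
Since ρ = 0.9333 < 1, system is stable.
Offered load a = λ/μ = cρ = 14.0/5.0 = 2.8000
P₀ = [ Σₙ₌₀^2 aⁿ/n! + a^3/(3!(1-ρ)) ]⁻¹
Σ = a^0/0! + a^1/1! + a^2/2! = 1.0000 + 2.8000 + 3.9200 = 7.7200
a^3/(3!(1-ρ)) = 21.9520/(6 × 0.0666667) = 54.8800
P₀ = 1/(7.7200 + 54.8800) = 0.01597
Lq = P₀·a^3·ρ / (3!(1-ρ)²) = 0.0159744 × 21.9520 × 0.933333 / (6 × 0.00444444) = 12.2735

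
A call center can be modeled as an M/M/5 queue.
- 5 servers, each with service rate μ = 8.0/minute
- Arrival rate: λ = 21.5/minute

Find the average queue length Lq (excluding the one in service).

Traffic intensity: ρ = λ/(cμ) = 21.5/(5×8.0) = 0.5375
Since ρ = 0.5375 < 1, system is stable.
Offered load a = λ/μ = cρ = 21.5/8.0 = 2.6875
P₀ = [ Σₙ₌₀^4 aⁿ/n! + a^5/(5!(1-ρ)) ]⁻¹
Σ = a^0/0! + a^1/1! + a^2/2! + a^3/3! + a^4/4! = 1.00000 + 2.68750 + 3.61133 + 3.23515 + 2.17362 = 12.7076
a^5/(5!(1-ρ)) = 140.1982/(120 × 0.4625) = 2.5261
P₀ = 1/(12.7076 + 2.5261) = 0.06564
Lq = P₀·a^5·ρ / (5!(1-ρ)²) = 0.06564 × 140.1982 × 0.5375 / (120 × 0.2139) = 0.1927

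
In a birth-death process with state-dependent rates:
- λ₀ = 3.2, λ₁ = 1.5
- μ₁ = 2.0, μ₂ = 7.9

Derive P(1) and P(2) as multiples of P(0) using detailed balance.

Balance equations:
State 0: λ₀P₀ = μ₁P₁ → P₁ = (λ₀/μ₁)P₀ = (3.2/2.0)P₀ = 1.6000P₀
State 1: P₂ = (λ₀λ₁)/(μ₁μ₂)P₀ = (3.2×1.5)/(2.0×7.9)P₀ = 0.3038P₀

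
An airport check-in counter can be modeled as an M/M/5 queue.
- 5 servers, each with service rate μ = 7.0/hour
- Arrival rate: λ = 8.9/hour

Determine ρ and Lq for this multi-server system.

Traffic intensity: ρ = λ/(cμ) = 8.9/(5×7.0) = 0.2543
Since ρ = 0.2543 < 1, system is stable.
Offered load a = λ/μ = cρ = 8.9/7.0 = 1.2714
P₀ = [ Σₙ₌₀^4 aⁿ/n! + a^5/(5!(1-ρ)) ]⁻¹
Σ = a^0/0! + a^1/1! + a^2/2! + a^3/3! + a^4/4! = 1.0000 + 1.2714 + 0.80827 + 0.34255 + 0.10888 = 3.5311
a^5/(5!(1-ρ)) = 3.3225/(120 × 0.7457) = 0.03713
P₀ = 1/(3.53113 + 0.0371284) = 0.2802
Lq = P₀·a^5·ρ / (5!(1-ρ)²) = 0.2802 × 3.3225 × 0.2543 / (120 × 0.5561) = 0.003548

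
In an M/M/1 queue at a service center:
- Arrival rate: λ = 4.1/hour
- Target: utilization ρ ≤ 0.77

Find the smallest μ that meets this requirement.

ρ = λ/μ, so μ = λ/ρ
μ ≥ 4.1/0.77 = 5.3247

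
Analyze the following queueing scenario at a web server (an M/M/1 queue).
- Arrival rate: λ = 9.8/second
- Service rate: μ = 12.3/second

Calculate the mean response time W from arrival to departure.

First, compute utilization: ρ = λ/μ = 9.8/12.3 = 0.7967
For M/M/1: W = 1/(μ-λ)
W = 1/(12.3-9.8) = 1/2.50
W = 0.4000 seconds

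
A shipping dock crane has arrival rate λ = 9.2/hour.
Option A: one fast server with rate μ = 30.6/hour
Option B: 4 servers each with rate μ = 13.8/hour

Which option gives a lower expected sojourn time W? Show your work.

Option A: single server μ = 30.6 (M/M/1)
  ρ_A = 9.2/30.6 = 0.3007
  W_A = 1/(μ-λ) = 1/(30.6-9.2) = 1/21.40 = 0.04673

Option B: 4 servers μ = 13.8 (M/M/4)
  ρ_B = λ/(cμ) = 9.2/(4×13.8) = 0.1667
  Offered load a = λ/μ = cρ = 9.2/13.8 = 0.6667
  P₀ = [ Σₙ₌₀^3 aⁿ/n! + a^4/(4!(1-ρ)) ]⁻¹
  Σ = a^0/0! + a^1/1! + a^2/2! + a^3/3! = 1.0000 + 0.6667 + 0.2222 + 0.04938 = 1.9383
  a^4/(4!(1-ρ)) = 0.19753/(24 × 0.83333) = 0.009877
  P₀ = 1/(1.9383 + 0.009877) = 0.5133
  Lq = P₀·a^4·ρ / (4!(1-ρ)²) = 0.5133 × 0.1975 × 0.1667 / (24 × 0.6944) = 0.001014
  Wq_B = Lq/λ = 0.001014/9.2 = 0.0001102
  W_B = Wq_B + 1/μ = 0.0001102 + 0.07246 = 0.07257

Since W_A = 0.04673 < W_B = 0.07257, Option A (single fast server) has the shorter time in system.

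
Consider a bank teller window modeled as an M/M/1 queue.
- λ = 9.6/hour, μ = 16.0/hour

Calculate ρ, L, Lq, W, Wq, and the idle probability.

Step 1: ρ = λ/μ = 9.6/16.0 = 0.6000
Step 2: L = λ/(μ-λ) = 9.6/6.40 = 1.5000
Step 3: Lq = λ²/(μ(μ-λ)) = 92.16/(16.0×6.40) = 0.9000
Step 4: W = 1/(μ-λ) = 1/6.40 = 0.15625
Step 5: Wq = λ/(μ(μ-λ)) = 9.6/(16.0×6.40) = 0.09375
Step 6: P(0) = 1-ρ = 0.4000
Verify: L = λW = 9.6×0.15625 = 1.5000 ✔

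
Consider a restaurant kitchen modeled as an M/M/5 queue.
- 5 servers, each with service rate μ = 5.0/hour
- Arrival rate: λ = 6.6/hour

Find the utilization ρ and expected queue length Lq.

Traffic intensity: ρ = λ/(cμ) = 6.6/(5×5.0) = 0.2640
Since ρ = 0.2640 < 1, system is stable.
Offered load a = λ/μ = cρ = 6.6/5.0 = 1.3200
P₀ = [ Σₙ₌₀^4 aⁿ/n! + a^5/(5!(1-ρ)) ]⁻¹
Σ = a^0/0! + a^1/1! + a^2/2! + a^3/3! + a^4/4! = 1.0000 + 1.3200 + 0.8712 + 0.3833 + 0.1265 = 3.7010
a^5/(5!(1-ρ)) = 4.0075/(120 × 0.7360) = 0.04537
P₀ = 1/(3.7010 + 0.04537) = 0.2669
Lq = P₀·a^5·ρ / (5!(1-ρ)²) = 0.2669 × 4.0075 × 0.2640 / (120 × 0.5417) = 0.004344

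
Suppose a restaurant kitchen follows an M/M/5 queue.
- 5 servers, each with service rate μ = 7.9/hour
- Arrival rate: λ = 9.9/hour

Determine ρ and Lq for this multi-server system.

Traffic intensity: ρ = λ/(cμ) = 9.9/(5×7.9) = 0.2506
Since ρ = 0.2506 < 1, system is stable.
Offered load a = λ/μ = cρ = 9.9/7.9 = 1.2532
P₀ = [ Σₙ₌₀^4 aⁿ/n! + a^5/(5!(1-ρ)) ]⁻¹
Σ = a^0/0! + a^1/1! + a^2/2! + a^3/3! + a^4/4! = 1.00000 + 1.25316 + 0.785211 + 0.327999 + 0.102759 = 3.4691
a^5/(5!(1-ρ)) = 3.0906/(120 × 0.7494) = 0.03437
P₀ = 1/(3.4691 + 0.03437) = 0.2854
Lq = P₀·a^5·ρ / (5!(1-ρ)²) = 0.28543 × 3.0906 × 0.25063 / (120 × 0.56155) = 0.003281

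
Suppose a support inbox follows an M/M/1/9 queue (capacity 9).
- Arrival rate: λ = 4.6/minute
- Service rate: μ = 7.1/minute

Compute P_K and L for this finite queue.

ρ = λ/μ = 4.6/7.1 = 0.64789
P₀ = (1-ρ)/(1-ρ^(K+1)) = (1-0.64789)/(1-0.64789^10) = 0.35211/0.98697 = 0.3568
P_K = P₀×ρ^K = 0.35676 × 0.64789^9 = 0.35676 × 0.020115 = 0.007176
Blocking probability P_9 = 0.007176 (0.72%)
L = ρ[1 - (K+1)ρ^K + Kρ^(K+1)] / [(1-ρ)(1-ρ^(K+1))]
L = 0.64789 × (1 - 10×0.02011 + 9×0.01303) / ((1 - 0.64789) × (1 - 0.01303)) = 1.7080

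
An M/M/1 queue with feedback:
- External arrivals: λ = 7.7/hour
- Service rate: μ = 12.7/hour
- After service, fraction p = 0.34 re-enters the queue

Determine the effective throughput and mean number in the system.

Effective arrival rate: λ_eff = λ/(1-p) = 7.7/(1-0.34) = 7.7/0.66 = 11.66667
ρ = λ_eff/μ = 11.66667/12.7 = 0.918635
L = ρ/(1-ρ) = 0.918635/(1-0.918635) = 11.2903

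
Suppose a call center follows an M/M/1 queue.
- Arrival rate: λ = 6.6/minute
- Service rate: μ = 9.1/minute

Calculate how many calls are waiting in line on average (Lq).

ρ = λ/μ = 6.6/9.1 = 0.7253
For M/M/1: Lq = λ²/(μ(μ-λ))
Lq = 43.56/(9.1 × 2.50)
Lq = 1.9147 calls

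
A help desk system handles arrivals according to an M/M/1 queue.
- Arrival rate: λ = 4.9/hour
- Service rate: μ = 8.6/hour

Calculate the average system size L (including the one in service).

ρ = λ/μ = 4.9/8.6 = 0.5698
For M/M/1: L = λ/(μ-λ)
L = 4.9/(8.6-4.9) = 4.9/3.70
L = 1.3243 tickets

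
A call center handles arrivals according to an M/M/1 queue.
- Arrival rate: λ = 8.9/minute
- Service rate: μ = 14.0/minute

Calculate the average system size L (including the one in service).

ρ = λ/μ = 8.9/14.0 = 0.6357
For M/M/1: L = λ/(μ-λ)
L = 8.9/(14.0-8.9) = 8.9/5.10
L = 1.7451 calls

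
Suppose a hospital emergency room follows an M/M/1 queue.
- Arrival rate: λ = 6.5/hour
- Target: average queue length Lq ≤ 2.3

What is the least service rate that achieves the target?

For M/M/1: Lq = λ²/(μ(μ-λ))
Need Lq ≤ 2.3, i.e. μ(μ-λ) ≥ λ²/2.3
μ² - 6.5μ - 42.25/2.3 ≥ 0  →  μ² - 6.5μ - 18.36957 ≥ 0
Quadratic formula (positive root): μ = [λ + √(λ² + 4×18.36957)]/2
Discriminant: 42.25 + 4×18.36957 = 115.7283, √115.7283 = 10.75771
μ ≥ (6.5 + 10.75771)/2 = 8.6289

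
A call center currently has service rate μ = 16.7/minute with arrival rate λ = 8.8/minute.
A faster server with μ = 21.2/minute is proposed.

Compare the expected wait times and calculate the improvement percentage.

System 1: ρ₁ = 8.8/16.7 = 0.5269, W₁ = 1/(16.7-8.8) = 0.12658
System 2: ρ₂ = 8.8/21.2 = 0.4151, W₂ = 1/(21.2-8.8) = 0.080645
Improvement: (W₁-W₂)/W₁ = (0.12658-0.080645)/0.12658 = 36.29%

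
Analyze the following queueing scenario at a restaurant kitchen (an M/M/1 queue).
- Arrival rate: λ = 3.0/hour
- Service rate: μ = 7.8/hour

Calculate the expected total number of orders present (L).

ρ = λ/μ = 3.0/7.8 = 0.3846
For M/M/1: L = λ/(μ-λ)
L = 3.0/(7.8-3.0) = 3.0/4.80
L = 0.6250 orders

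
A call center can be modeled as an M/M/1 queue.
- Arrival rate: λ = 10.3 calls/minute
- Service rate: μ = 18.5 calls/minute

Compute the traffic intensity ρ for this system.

Server utilization: ρ = λ/μ
ρ = 10.3/18.5 = 0.5568
The server is busy 55.68% of the time.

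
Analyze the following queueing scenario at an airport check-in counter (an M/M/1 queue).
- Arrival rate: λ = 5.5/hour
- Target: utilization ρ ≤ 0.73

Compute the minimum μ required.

ρ = λ/μ, so μ = λ/ρ
μ ≥ 5.5/0.73 = 7.5342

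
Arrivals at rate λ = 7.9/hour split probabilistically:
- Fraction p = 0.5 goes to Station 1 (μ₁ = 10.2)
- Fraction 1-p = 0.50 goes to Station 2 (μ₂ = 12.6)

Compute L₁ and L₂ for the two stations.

Effective rates: λ₁ = 7.9×0.5 = 3.95, λ₂ = 7.9×0.50 = 3.95
Station 1: ρ₁ = 3.95/10.2 = 0.38725, L₁ = ρ₁/(1-ρ₁) = 0.38725/(1-0.38725) = 0.6320
Station 2: ρ₂ = 3.95/12.6 = 0.31349, L₂ = ρ₂/(1-ρ₂) = 0.31349/(1-0.31349) = 0.4566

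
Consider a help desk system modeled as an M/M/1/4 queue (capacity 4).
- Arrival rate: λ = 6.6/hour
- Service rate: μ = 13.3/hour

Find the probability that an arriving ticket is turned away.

ρ = λ/μ = 6.6/13.3 = 0.49624
P₀ = (1-ρ)/(1-ρ^(K+1)) = (1-0.49624)/(1-0.49624^5) = 0.5038/0.9699 = 0.5194
P_K = P₀×ρ^K = 0.5194 × 0.49624^4 = 0.5194 × 0.06064 = 0.03150
Blocking probability = 3.15%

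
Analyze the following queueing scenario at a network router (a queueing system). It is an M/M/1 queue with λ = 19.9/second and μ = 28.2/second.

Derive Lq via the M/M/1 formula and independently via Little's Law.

Method 1 (direct): Lq = λ²/(μ(μ-λ)) = 396.01/(28.2 × 8.30) = 1.6919

Method 2 (Little's Law):
W = 1/(μ-λ) = 1/8.30 = 0.12048
Wq = W - 1/μ = 0.12048 - 0.035461 = 0.08502
Lq = λWq = 19.9 × 0.08502 = 1.6919 ✔ (matches Method 1)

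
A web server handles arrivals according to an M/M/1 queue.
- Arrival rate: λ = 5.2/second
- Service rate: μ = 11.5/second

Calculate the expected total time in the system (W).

First, compute utilization: ρ = λ/μ = 5.2/11.5 = 0.4522
For M/M/1: W = 1/(μ-λ)
W = 1/(11.5-5.2) = 1/6.30
W = 0.1587 seconds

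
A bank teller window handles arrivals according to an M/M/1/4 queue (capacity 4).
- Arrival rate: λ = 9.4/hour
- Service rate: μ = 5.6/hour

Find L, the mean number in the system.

ρ = λ/μ = 9.4/5.6 = 1.6786
P₀ = (1-ρ)/(1-ρ^(K+1)) = (1-1.6786)/(1-1.6786^5) = -0.6786/-12.3271 = 0.05505
P_K = P₀×ρ^K = 0.05505 × 1.6786^4 = 0.05505 × 7.9394 = 0.4371
L = ρ[1 - (K+1)ρ^K + Kρ^(K+1)] / [(1-ρ)(1-ρ^(K+1))]
L = 1.6786 × (1 - 5×7.9394 + 4×13.3271) / ((1 - 1.6786) × (1 - 13.3271)) = 2.9320 transactions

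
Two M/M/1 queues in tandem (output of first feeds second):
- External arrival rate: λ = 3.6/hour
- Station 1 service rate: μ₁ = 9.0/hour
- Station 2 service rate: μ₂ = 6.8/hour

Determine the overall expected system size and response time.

By Jackson's theorem, each station behaves as independent M/M/1.
Station 1: ρ₁ = 3.6/9.0 = 0.4000, L₁ = ρ₁/(1-ρ₁) = λ/(μ₁-λ) = 3.6/5.40 = 0.6667
Station 2: ρ₂ = 3.6/6.8 = 0.5294, L₂ = ρ₂/(1-ρ₂) = λ/(μ₂-λ) = 3.6/3.20 = 1.1250
Total: L = L₁ + L₂ = 0.6667 + 1.1250 = 1.7917
W = L/λ = 1.7917/3.6 = 0.4977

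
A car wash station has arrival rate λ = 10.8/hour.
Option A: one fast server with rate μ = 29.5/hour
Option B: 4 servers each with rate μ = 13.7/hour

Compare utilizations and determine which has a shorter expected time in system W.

Option A: single server μ = 29.5 (M/M/1)
  ρ_A = 10.8/29.5 = 0.3661
  W_A = 1/(μ-λ) = 1/(29.5-10.8) = 1/18.70 = 0.05348

Option B: 4 servers μ = 13.7 (M/M/4)
  ρ_B = λ/(cμ) = 10.8/(4×13.7) = 0.1971
  Offered load a = λ/μ = cρ = 10.8/13.7 = 0.7883
  P₀ = [ Σₙ₌₀^3 aⁿ/n! + a^4/(4!(1-ρ)) ]⁻¹
  Σ = a^0/0! + a^1/1! + a^2/2! + a^3/3! = 1.0000 + 0.78832 + 0.31073 + 0.081650 = 2.1807
  a^4/(4!(1-ρ)) = 0.3862/(24 × 0.8029) = 0.02004
  P₀ = 1/(2.1807 + 0.02004) = 0.4544
  Lq = P₀·a^4·ρ / (4!(1-ρ)²) = 0.4544 × 0.3862 × 0.1971 / (24 × 0.6447) = 0.002235
  Wq_B = Lq/λ = 0.0022353/10.8 = 0.0002070
  W_B = Wq_B + 1/μ = 0.0002070 + 0.07299 = 0.07320

Since W_A = 0.05348 < W_B = 0.07320, Option A (single fast server) has the shorter time in system.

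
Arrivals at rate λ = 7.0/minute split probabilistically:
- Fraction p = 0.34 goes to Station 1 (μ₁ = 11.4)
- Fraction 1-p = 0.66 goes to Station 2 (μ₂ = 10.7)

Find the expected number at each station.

Effective rates: λ₁ = 7.0×0.34 = 2.38, λ₂ = 7.0×0.66 = 4.62
Station 1: ρ₁ = 2.38/11.4 = 0.2088, L₁ = ρ₁/(1-ρ₁) = 0.2088/(1-0.2088) = 0.2639
Station 2: ρ₂ = 4.62/10.7 = 0.4318, L₂ = ρ₂/(1-ρ₂) = 0.4318/(1-0.4318) = 0.7599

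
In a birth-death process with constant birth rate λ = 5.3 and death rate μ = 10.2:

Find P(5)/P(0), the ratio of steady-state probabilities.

For constant rates: P(n)/P(0) = (λ/μ)^n
P(5)/P(0) = (5.3/10.2)^5 = 0.51961^5 = 0.03788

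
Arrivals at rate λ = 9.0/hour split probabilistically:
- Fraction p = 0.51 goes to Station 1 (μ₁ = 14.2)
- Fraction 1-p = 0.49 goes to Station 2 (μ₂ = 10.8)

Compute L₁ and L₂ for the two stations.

Effective rates: λ₁ = 9.0×0.51 = 4.59, λ₂ = 9.0×0.49 = 4.41
Station 1: ρ₁ = 4.59/14.2 = 0.32324, L₁ = ρ₁/(1-ρ₁) = 0.32324/(1-0.32324) = 0.4776
Station 2: ρ₂ = 4.41/10.8 = 0.40833, L₂ = ρ₂/(1-ρ₂) = 0.40833/(1-0.40833) = 0.6901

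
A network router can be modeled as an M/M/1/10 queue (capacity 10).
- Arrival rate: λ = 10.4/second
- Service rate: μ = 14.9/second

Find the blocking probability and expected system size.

ρ = λ/μ = 10.4/14.9 = 0.69799
P₀ = (1-ρ)/(1-ρ^(K+1)) = (1-0.69799)/(1-0.69799^11) = 0.3020/0.9808 = 0.3079
P_K = P₀×ρ^K = 0.30791 × 0.69799^10 = 0.30791 × 0.027447 = 0.008451
Blocking probability P_10 = 0.008451 (0.85%)
L = ρ[1 - (K+1)ρ^K + Kρ^(K+1)] / [(1-ρ)(1-ρ^(K+1))]
L = 0.69799 × (1 - 11×0.02745 + 10×0.01916) / ((1 - 0.69799) × (1 - 0.01916)) = 2.0963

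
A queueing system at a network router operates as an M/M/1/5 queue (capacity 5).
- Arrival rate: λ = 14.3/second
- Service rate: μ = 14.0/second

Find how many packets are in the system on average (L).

ρ = λ/μ = 14.3/14.0 = 1.02143
P₀ = (1-ρ)/(1-ρ^(K+1)) = (1-1.02143)/(1-1.02143^6) = -0.021430/-0.13567 = 0.1580
P_K = P₀×ρ^K = 0.15796 × 1.02143^5 = 0.15796 × 1.1118 = 0.1756
L = ρ[1 - (K+1)ρ^K + Kρ^(K+1)] / [(1-ρ)(1-ρ^(K+1))]
L = 1.02143 × (1 - 6×1.11184192 + 5×1.13566870) / ((1 - 1.02143) × (1 - 1.13566870)) = 2.5618 packets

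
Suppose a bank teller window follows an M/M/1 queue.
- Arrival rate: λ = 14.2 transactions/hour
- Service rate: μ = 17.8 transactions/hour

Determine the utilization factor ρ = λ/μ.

Server utilization: ρ = λ/μ
ρ = 14.2/17.8 = 0.7978
The server is busy 79.78% of the time.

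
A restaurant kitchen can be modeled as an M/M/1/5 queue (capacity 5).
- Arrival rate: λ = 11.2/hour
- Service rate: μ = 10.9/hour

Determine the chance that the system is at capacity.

ρ = λ/μ = 11.2/10.9 = 1.027523
P₀ = (1-ρ)/(1-ρ^(K+1)) = (1-1.027523)/(1-1.027523^6) = -0.02752/-0.1769 = 0.1556
P_K = P₀×ρ^K = 0.1556 × 1.027523^5 = 0.1556 × 1.1454 = 0.1782
Blocking probability = 17.82%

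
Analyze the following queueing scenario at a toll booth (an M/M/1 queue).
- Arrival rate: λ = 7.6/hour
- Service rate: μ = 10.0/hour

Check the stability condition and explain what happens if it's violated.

Stability requires ρ = λ/(cμ) < 1
ρ = 7.6/(1 × 10.0) = 7.6/10.00 = 0.7600
Since 0.7600 < 1, the system is STABLE.
The server is busy 76.00% of the time.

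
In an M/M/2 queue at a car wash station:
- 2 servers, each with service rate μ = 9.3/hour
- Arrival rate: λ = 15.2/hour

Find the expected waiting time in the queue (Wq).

Traffic intensity: ρ = λ/(cμ) = 15.2/(2×9.3) = 0.8172
Since ρ = 0.8172 < 1, system is stable.
Offered load a = λ/μ = cρ = 15.2/9.3 = 1.6344
P₀ = [ Σₙ₌₀^1 aⁿ/n! + a^2/(2!(1-ρ)) ]⁻¹
Σ = a^0/0! + a^1/1! = 1.0000 + 1.6344 = 2.6344
a^2/(2!(1-ρ)) = 2.67129/(2 × 0.182796) = 7.3068
P₀ = 1/(2.6344 + 7.3068) = 0.1006
Lq = P₀·a^2·ρ / (2!(1-ρ)²) = 0.100592 × 2.67129 × 0.817204 / (2 × 0.0334143) = 3.2859
Wq = Lq/λ = 3.2859/15.2 = 0.2162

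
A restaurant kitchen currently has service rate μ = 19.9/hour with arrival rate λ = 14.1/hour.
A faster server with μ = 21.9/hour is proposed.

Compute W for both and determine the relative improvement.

System 1: ρ₁ = 14.1/19.9 = 0.7085, W₁ = 1/(19.9-14.1) = 0.1724
System 2: ρ₂ = 14.1/21.9 = 0.6438, W₂ = 1/(21.9-14.1) = 0.1282
Improvement: (W₁-W₂)/W₁ = (0.1724-0.1282)/0.1724 = 25.64%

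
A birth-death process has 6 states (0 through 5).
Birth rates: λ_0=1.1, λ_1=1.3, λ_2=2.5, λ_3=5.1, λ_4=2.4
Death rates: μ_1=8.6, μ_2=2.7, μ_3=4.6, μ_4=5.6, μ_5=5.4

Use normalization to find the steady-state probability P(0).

Ratios P(n)/P(0) = (λ₀···λₙ₋₁)/(μ₁···μₙ):
P(1)/P(0) = (1.1)/(8.6) = 0.1279
P(2)/P(0) = (1.1×1.3)/(8.6×2.7) = 0.06158
P(3)/P(0) = (1.1×1.3×2.5)/(8.6×2.7×4.6) = 0.03347
P(4)/P(0) = (1.1×1.3×2.5×5.1)/(8.6×2.7×4.6×5.6) = 0.03048
P(5)/P(0) = (1.1×1.3×2.5×5.1×2.4)/(8.6×2.7×4.6×5.6×5.4) = 0.01355

Normalization: ∑ P(n) = 1
P(0) × (1.0000 + 0.1279 + 0.06158 + 0.03347 + 0.03048 + 0.01355) = 1
P(0) × 1.2670 = 1
P(0) = 1/1.2670 = 0.7893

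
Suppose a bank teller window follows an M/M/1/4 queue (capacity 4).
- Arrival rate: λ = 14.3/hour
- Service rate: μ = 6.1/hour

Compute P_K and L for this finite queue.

ρ = λ/μ = 14.3/6.1 = 2.3443
P₀ = (1-ρ)/(1-ρ^(K+1)) = (1-2.3443)/(1-2.3443^5) = -1.3443/-69.8053 = 0.01926
P_K = P₀×ρ^K = 0.0192578 × 2.3443^4 = 0.0192578 × 30.2032 = 0.5816
Blocking probability P_4 = 0.5816 (58.16%)
L = ρ[1 - (K+1)ρ^K + Kρ^(K+1)] / [(1-ρ)(1-ρ^(K+1))]
L = 2.3443 × (1 - 5×30.2032 + 4×70.8053) / ((1 - 2.3443) × (1 - 70.8053)) = 3.3277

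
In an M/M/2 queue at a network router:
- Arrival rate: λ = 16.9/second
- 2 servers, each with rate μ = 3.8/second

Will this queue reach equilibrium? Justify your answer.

Stability requires ρ = λ/(cμ) < 1
ρ = 16.9/(2 × 3.8) = 16.9/7.60 = 2.2237
Since 2.2237 ≥ 1, the system is UNSTABLE.
Need c > λ/μ = 16.9/3.8 = 4.45.
Minimum servers needed: c = 5.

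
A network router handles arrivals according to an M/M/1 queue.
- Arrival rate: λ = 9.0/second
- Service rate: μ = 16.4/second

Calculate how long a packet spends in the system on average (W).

First, compute utilization: ρ = λ/μ = 9.0/16.4 = 0.5488
For M/M/1: W = 1/(μ-λ)
W = 1/(16.4-9.0) = 1/7.40
W = 0.1351 seconds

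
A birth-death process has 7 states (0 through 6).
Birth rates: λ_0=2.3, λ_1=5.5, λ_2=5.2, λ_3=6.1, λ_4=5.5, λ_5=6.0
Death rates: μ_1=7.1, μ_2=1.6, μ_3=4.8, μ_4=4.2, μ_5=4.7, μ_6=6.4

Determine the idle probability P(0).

Ratios P(n)/P(0) = (λ₀···λₙ₋₁)/(μ₁···μₙ):
P(1)/P(0) = (2.3)/(7.1) = 0.323944
P(2)/P(0) = (2.3×5.5)/(7.1×1.6) = 1.11356
P(3)/P(0) = (2.3×5.5×5.2)/(7.1×1.6×4.8) = 1.20635
P(4)/P(0) = (2.3×5.5×5.2×6.1)/(7.1×1.6×4.8×4.2) = 1.75208
P(5)/P(0) = (2.3×5.5×5.2×6.1×5.5)/(7.1×1.6×4.8×4.2×4.7) = 2.05031
P(6)/P(0) = (2.3×5.5×5.2×6.1×5.5×6.0)/(7.1×1.6×4.8×4.2×4.7×6.4) = 1.92217

Normalization: ∑ P(n) = 1
P(0) × (1.00000 + 0.323944 + 1.11356 + 1.20635 + 1.75208 + 2.05031 + 1.92217) = 1
P(0) × 9.3684 = 1
P(0) = 1/9.3684 = 0.1067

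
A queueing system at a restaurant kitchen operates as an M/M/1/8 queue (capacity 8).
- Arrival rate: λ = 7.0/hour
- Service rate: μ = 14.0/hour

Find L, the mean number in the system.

ρ = λ/μ = 7.0/14.0 = 0.5000
P₀ = (1-ρ)/(1-ρ^(K+1)) = (1-0.5000)/(1-0.5000^9) = 0.5000/0.9980 = 0.5010
P_K = P₀×ρ^K = 0.5010 × 0.5000^8 = 0.5010 × 0.003906 = 0.001957
L = ρ[1 - (K+1)ρ^K + Kρ^(K+1)] / [(1-ρ)(1-ρ^(K+1))]
L = 0.5000 × (1 - 9×0.003906 + 8×0.001953) / ((1 - 0.5000) × (1 - 0.001953)) = 0.9824 orders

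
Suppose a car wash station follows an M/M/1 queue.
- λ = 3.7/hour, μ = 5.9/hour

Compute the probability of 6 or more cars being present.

ρ = λ/μ = 3.7/5.9 = 0.62712
P(N ≥ n) = ρⁿ
P(N ≥ 6) = 0.62712^6
P(N ≥ 6) = 0.06083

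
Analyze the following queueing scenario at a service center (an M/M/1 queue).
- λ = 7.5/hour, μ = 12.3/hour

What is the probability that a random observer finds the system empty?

ρ = λ/μ = 7.5/12.3 = 0.6098
P(0) = 1 - ρ = 1 - 0.6098 = 0.3902
The server is idle 39.02% of the time.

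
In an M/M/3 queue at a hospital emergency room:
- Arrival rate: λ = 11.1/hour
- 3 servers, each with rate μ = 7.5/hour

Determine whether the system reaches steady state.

Stability requires ρ = λ/(cμ) < 1
ρ = 11.1/(3 × 7.5) = 11.1/22.50 = 0.4933
Since 0.4933 < 1, the system is STABLE.
The servers are busy 49.33% of the time.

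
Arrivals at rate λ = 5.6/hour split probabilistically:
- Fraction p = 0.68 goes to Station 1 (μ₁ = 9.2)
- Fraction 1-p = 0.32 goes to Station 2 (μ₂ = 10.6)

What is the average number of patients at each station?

Effective rates: λ₁ = 5.6×0.68 = 3.808, λ₂ = 5.6×0.32 = 1.792
Station 1: ρ₁ = 3.808/9.2 = 0.4139, L₁ = ρ₁/(1-ρ₁) = 0.4139/(1-0.4139) = 0.7062
Station 2: ρ₂ = 1.792/10.6 = 0.1691, L₂ = ρ₂/(1-ρ₂) = 0.1691/(1-0.1691) = 0.2035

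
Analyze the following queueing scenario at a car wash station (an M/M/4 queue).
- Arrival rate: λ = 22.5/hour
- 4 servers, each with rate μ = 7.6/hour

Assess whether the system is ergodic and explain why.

Stability requires ρ = λ/(cμ) < 1
ρ = 22.5/(4 × 7.6) = 22.5/30.40 = 0.7401
Since 0.7401 < 1, the system is STABLE.
The servers are busy 74.01% of the time.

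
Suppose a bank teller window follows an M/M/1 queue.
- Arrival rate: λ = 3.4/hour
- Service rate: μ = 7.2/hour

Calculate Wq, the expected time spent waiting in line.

First, compute utilization: ρ = λ/μ = 3.4/7.2 = 0.4722
For M/M/1: Wq = λ/(μ(μ-λ))
Wq = 3.4/(7.2 × (7.2-3.4))
Wq = 3.4/(7.2 × 3.80)
Wq = 0.1243 hours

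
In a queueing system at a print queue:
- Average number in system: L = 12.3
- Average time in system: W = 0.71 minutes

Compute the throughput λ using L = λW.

Little's Law: L = λW, so λ = L/W
λ = 12.3/0.71 = 17.3239 jobs/minute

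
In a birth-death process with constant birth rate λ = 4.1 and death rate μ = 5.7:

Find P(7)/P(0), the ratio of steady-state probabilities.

For constant rates: P(n)/P(0) = (λ/μ)^n
P(7)/P(0) = (4.1/5.7)^7 = 0.719298^7 = 0.09962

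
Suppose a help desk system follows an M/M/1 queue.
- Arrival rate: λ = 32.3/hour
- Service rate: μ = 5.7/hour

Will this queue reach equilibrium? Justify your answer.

Stability requires ρ = λ/(cμ) < 1
ρ = 32.3/(1 × 5.7) = 32.3/5.70 = 5.6667
Since 5.6667 ≥ 1, the system is UNSTABLE.
Queue grows without bound. Need μ > λ = 32.3.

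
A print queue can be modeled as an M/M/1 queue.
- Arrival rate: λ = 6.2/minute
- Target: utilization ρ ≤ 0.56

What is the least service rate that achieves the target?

ρ = λ/μ, so μ = λ/ρ
μ ≥ 6.2/0.56 = 11.0714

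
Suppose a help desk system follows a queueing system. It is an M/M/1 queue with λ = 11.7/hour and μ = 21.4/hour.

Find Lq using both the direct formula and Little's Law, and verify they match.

Method 1 (direct): Lq = λ²/(μ(μ-λ)) = 136.89/(21.4 × 9.70) = 0.6595

Method 2 (Little's Law):
W = 1/(μ-λ) = 1/9.70 = 0.103093
Wq = W - 1/μ = 0.103093 - 0.0467290 = 0.056364
Lq = λWq = 11.7 × 0.056364 = 0.6595 ✔ (matches Method 1)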